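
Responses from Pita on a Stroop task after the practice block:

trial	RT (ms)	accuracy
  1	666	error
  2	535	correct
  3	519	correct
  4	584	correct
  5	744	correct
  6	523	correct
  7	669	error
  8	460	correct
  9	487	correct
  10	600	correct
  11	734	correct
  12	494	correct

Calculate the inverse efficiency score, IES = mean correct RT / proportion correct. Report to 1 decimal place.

681.6 ms

Correct trials (n=10): 535, 519, 584, 744, 523, 460, 487, 600, 734, 494
Mean correct RT = 5680/10 = 568.0000 ms
Proportion correct = 10/12
IES = 568.0000 / (10/12) = 681.600 ms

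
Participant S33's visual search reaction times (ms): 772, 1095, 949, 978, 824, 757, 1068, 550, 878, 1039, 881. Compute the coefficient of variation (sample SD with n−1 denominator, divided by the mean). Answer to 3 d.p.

n = 11, Σ = 9791, M = 890.0909
Σ(x−M)² = 258928.909; s = √(258928.909/10) = 160.9127
CV = 160.9127 / 890.0909 = 0.18078

0.181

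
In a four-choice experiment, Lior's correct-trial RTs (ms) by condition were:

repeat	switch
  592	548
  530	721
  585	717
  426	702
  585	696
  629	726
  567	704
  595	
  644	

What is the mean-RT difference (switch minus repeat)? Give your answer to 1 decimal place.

115.2 ms

M(repeat) = 5153/9 = 572.556
M(switch) = 4814/7 = 687.714
Difference = 687.714 − 572.556 = 115.159 ms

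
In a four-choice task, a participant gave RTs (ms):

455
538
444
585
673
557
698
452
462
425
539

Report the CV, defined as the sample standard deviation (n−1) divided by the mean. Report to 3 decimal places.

n = 11, Σ = 5828, M = 529.8182
Σ(x−M)² = 87325.636; s = √(87325.636/10) = 93.4482
CV = 93.4482 / 529.8182 = 0.17638

0.176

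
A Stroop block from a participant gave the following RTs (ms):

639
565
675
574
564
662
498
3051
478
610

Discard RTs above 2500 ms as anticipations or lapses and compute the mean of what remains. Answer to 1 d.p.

Excluded: 3051
Retained (n=9): Σ = 5265
Mean = 5265/9 = 585.0000

585.0 ms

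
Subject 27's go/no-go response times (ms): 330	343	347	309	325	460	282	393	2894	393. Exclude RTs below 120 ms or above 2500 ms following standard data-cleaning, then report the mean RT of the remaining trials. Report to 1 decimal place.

Excluded: 2894
Retained (n=9): Σ = 3182
Mean = 3182/9 = 353.5556

353.6 ms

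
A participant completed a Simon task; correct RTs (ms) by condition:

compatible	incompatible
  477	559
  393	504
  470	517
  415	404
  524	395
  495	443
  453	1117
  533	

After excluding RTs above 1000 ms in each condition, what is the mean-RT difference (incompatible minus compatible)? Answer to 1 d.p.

incompatible: exclude 1117
M(compatible) = 3760/8 = 470.000
M(incompatible) = 2822/6 = 470.333
Difference = 470.333 − 470.000 = 0.333 ms

0.3 ms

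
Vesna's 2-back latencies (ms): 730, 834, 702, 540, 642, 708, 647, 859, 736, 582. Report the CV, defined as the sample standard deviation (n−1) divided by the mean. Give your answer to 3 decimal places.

n = 10, Σ = 6980, M = 698.0000
Σ(x−M)² = 91158.000; s = √(91158.000/9) = 100.6413
CV = 100.6413 / 698.0000 = 0.14419

0.144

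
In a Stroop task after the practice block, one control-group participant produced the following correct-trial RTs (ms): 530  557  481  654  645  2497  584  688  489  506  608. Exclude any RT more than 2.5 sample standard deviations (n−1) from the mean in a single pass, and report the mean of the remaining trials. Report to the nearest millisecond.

n = 11, ΣRT = 8239, M = 749.000
Σ(x−M)² = 3409470.00; s = √(3409470.00/10) = 583.907
Cutoffs: 749.000 ± 2.5·583.907 → [-710.8, 2208.8]
Outside: 2497 → excluded.
Retained (n=10): Σ = 5742, mean = 5742/10 = 574.200

574 ms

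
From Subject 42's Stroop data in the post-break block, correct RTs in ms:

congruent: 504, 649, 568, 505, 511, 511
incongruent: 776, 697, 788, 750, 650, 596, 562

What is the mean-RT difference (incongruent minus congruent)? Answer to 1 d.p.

147.1 ms

M(congruent) = 3248/6 = 541.333
M(incongruent) = 4819/7 = 688.429
Difference = 688.429 − 541.333 = 147.095 ms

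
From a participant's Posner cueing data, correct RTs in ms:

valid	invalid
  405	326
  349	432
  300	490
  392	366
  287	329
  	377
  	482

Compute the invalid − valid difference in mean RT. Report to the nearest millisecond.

54 ms

M(valid) = 1733/5 = 346.600
M(invalid) = 2802/7 = 400.286
Difference = 400.286 − 346.600 = 53.686 ms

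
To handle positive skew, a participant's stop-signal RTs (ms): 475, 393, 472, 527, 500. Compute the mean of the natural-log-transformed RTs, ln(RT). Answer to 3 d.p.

ln(RT): 6.1633, 5.9738, 6.1570, 6.2672, 6.2146
Σ ln(RT) = 30.7759
Mean = 30.7759/5 = 6.15518

6.155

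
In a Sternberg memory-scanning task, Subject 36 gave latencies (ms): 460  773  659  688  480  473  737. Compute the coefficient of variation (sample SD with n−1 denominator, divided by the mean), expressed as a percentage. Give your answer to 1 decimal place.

n = 7, Σ = 4270, M = 610.0000
Σ(x−M)² = 109352.000; s = √(109352.000/6) = 135.0012
CV = 135.0012 / 610.0000 = 0.22131 = 22.131%

22.1%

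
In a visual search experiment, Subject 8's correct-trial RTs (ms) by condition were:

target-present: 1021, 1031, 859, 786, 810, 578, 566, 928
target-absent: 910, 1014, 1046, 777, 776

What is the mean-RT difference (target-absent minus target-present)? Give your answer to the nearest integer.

M(target-present) = 6579/8 = 822.375
M(target-absent) = 4523/5 = 904.600
Difference = 904.600 − 822.375 = 82.225 ms

82 ms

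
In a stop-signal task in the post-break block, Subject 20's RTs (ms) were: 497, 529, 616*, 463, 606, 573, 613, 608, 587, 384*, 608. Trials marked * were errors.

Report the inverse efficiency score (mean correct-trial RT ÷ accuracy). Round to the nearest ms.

690 ms

Correct trials (n=9): 497, 529, 463, 606, 573, 613, 608, 587, 608
Mean correct RT = 5084/9 = 564.8889 ms
Proportion correct = 9/11
IES = 564.8889 / (9/11) = 690.420 ms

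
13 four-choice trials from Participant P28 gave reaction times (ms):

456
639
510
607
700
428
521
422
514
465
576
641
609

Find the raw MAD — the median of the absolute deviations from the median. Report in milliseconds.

86 ms

Sorted: 422, 428, 456, 465, 510, 514, 521, 576, 607, 609, 639, 641, 700 → median = 521
|x − 521|: 65, 118, 11, 86, 179, 93, 0, 99, 7, 56, 55, 120, 88
Sorted deviations: 0, 7, 11, 55, 56, 65, 86, 88, 93, 99, 118, 120, 179 → MAD = 86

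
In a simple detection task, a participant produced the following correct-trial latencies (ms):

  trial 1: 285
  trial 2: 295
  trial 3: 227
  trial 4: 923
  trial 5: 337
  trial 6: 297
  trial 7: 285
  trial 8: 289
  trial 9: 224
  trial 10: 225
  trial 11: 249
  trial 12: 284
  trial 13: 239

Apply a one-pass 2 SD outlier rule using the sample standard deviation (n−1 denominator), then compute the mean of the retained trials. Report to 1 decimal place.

269.7 ms

n = 13, ΣRT = 4159, M = 319.923
Σ(x−M)² = 408250.92; s = √(408250.92/12) = 184.448
Cutoffs: 319.923 ± 2·184.448 → [-49.0, 688.8]
Outside: 923 → excluded.
Retained (n=12): Σ = 3236, mean = 3236/12 = 269.667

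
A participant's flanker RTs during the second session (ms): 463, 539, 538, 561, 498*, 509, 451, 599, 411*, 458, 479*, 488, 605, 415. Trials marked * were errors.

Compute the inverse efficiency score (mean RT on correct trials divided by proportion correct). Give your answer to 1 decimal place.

650.9 ms

Correct trials (n=11): 463, 539, 538, 561, 509, 451, 599, 458, 488, 605, 415
Mean correct RT = 5626/11 = 511.4545 ms
Proportion correct = 11/14
IES = 511.4545 / (11/14) = 650.942 ms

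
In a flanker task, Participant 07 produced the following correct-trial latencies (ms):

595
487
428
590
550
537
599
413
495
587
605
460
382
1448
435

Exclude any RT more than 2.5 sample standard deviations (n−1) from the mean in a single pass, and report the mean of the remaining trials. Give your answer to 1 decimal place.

n = 15, ΣRT = 8611, M = 574.067
Σ(x−M)² = 898500.93; s = √(898500.93/14) = 253.335
Cutoffs: 574.067 ± 2.5·253.335 → [-59.3, 1207.4]
Outside: 1448 → excluded.
Retained (n=14): Σ = 7163, mean = 7163/14 = 511.643

511.6 ms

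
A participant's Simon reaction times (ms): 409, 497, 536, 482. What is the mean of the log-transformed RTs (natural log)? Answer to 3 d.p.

6.171

ln(RT): 6.0137, 6.2086, 6.2841, 6.1779
Σ ln(RT) = 24.6844
Mean = 24.6844/4 = 6.17110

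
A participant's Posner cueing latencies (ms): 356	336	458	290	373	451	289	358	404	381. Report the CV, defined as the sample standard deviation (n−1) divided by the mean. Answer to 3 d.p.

0.156

n = 10, Σ = 3696, M = 369.6000
Σ(x−M)² = 30046.400; s = √(30046.400/9) = 57.7797
CV = 57.7797 / 369.6000 = 0.15633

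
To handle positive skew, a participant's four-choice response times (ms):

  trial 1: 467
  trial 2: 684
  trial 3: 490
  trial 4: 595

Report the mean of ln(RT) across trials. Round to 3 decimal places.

6.314

ln(RT): 6.1463, 6.5280, 6.1944, 6.3886
Σ ln(RT) = 25.2573
Mean = 25.2573/4 = 6.31431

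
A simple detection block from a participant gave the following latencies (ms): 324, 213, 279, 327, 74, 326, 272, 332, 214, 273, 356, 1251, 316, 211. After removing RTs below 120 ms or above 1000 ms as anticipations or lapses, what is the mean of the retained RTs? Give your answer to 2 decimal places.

Excluded: 74, 1251
Retained (n=12): Σ = 3443
Mean = 3443/12 = 286.9167

286.92 ms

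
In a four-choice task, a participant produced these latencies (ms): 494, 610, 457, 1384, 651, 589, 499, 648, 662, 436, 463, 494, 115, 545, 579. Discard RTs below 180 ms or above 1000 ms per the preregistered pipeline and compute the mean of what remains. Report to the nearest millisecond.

548 ms

Excluded: 115, 1384
Retained (n=13): Σ = 7127
Mean = 7127/13 = 548.2308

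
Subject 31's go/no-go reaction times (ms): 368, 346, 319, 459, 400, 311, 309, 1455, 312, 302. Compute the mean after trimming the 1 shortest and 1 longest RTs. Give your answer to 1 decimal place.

Sorted: 302, 309, 311, 312, 319, 346, 368, 400, 459, 1455
Drop lowest 1 (302) and highest 1 (1455)
Remaining (n=8): Σ = 2824, mean = 2824/8 = 353.000

353.0 ms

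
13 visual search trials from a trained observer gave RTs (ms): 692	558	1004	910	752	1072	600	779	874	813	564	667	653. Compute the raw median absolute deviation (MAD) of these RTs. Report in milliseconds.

Sorted: 558, 564, 600, 653, 667, 692, 752, 779, 813, 874, 910, 1004, 1072 → median = 752
|x − 752|: 60, 194, 252, 158, 0, 320, 152, 27, 122, 61, 188, 85, 99
Sorted deviations: 0, 27, 60, 61, 85, 99, 122, 152, 158, 188, 194, 252, 320 → MAD = 122

122 ms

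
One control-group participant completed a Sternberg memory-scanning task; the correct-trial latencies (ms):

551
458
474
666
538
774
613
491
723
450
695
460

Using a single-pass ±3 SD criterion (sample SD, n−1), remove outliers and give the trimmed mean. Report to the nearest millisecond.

574 ms

n = 12, ΣRT = 6893, M = 574.417
Σ(x−M)² = 147366.92; s = √(147366.92/11) = 115.745
Cutoffs: 574.417 ± 3·115.745 → [227.2, 921.7]
No RTs fall outside the cutoffs; all 12 retained. Mean = 6893/12 = 574.417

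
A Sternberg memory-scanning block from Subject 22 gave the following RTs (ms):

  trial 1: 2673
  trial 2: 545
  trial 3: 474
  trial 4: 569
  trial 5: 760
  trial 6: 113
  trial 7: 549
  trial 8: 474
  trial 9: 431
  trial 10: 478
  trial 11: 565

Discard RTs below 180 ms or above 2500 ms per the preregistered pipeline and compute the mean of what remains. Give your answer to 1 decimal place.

Excluded: 113, 2673
Retained (n=9): Σ = 4845
Mean = 4845/9 = 538.3333

538.3 ms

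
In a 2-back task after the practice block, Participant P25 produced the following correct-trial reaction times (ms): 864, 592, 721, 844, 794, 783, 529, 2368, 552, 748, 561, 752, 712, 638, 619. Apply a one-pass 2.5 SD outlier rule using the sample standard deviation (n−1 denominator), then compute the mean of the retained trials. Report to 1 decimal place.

n = 15, ΣRT = 12077, M = 805.133
Σ(x−M)² = 2777913.73; s = √(2777913.73/14) = 445.446
Cutoffs: 805.133 ± 2.5·445.446 → [-308.5, 1918.7]
Outside: 2368 → excluded.
Retained (n=14): Σ = 9709, mean = 9709/14 = 693.500

693.5 ms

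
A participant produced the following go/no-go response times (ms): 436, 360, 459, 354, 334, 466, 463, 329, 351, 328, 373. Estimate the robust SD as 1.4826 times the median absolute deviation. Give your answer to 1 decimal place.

Sorted: 328, 329, 334, 351, 354, 360, 373, 436, 459, 463, 466 → median = 360
|x − 360| sorted: 0, 6, 9, 13, 26, 31, 32, 76, 99, 103, 106 → MAD = 31
Robust SD ≈ 1.4826 × 31 = 45.961

46.0 ms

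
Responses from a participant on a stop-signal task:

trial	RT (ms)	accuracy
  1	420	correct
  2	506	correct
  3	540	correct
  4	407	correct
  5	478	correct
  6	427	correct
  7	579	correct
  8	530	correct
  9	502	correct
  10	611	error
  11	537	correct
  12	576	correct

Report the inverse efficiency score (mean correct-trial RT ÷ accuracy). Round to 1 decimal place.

Correct trials (n=11): 420, 506, 540, 407, 478, 427, 579, 530, 502, 537, 576
Mean correct RT = 5502/11 = 500.1818 ms
Proportion correct = 11/12
IES = 500.1818 / (11/12) = 545.653 ms

545.7 ms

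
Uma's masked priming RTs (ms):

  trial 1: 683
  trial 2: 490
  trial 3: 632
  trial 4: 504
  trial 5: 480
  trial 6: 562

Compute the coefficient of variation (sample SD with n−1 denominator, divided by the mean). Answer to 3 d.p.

0.149

n = 6, Σ = 3351, M = 558.5000
Σ(x−M)² = 34739.500; s = √(34739.500/5) = 83.3541
CV = 83.3541 / 558.5000 = 0.14925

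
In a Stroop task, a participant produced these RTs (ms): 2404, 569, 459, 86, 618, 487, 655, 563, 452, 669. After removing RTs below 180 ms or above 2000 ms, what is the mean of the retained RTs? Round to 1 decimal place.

Excluded: 86, 2404
Retained (n=8): Σ = 4472
Mean = 4472/8 = 559.0000

559.0 ms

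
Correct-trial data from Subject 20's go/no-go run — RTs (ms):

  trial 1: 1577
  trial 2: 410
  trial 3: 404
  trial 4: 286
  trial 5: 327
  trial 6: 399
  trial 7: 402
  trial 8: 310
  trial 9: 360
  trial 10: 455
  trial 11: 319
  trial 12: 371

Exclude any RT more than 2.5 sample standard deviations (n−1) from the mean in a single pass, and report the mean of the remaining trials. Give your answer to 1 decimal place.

367.5 ms

n = 12, ΣRT = 5620, M = 468.333
Σ(x−M)² = 1367868.67; s = √(1367868.67/11) = 352.635
Cutoffs: 468.333 ± 2.5·352.635 → [-413.3, 1349.9]
Outside: 1577 → excluded.
Retained (n=11): Σ = 4043, mean = 4043/11 = 367.545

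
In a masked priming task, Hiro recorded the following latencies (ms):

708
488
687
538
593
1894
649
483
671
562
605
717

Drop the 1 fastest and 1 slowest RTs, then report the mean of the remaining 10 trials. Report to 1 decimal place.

Sorted: 483, 488, 538, 562, 593, 605, 649, 671, 687, 708, 717, 1894
Drop lowest 1 (483) and highest 1 (1894)
Remaining (n=10): Σ = 6218, mean = 6218/10 = 621.800

621.8 ms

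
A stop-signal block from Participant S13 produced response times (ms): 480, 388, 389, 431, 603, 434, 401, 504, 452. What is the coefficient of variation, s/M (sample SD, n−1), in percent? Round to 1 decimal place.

n = 9, Σ = 4082, M = 453.5556
Σ(x−M)² = 37698.222; s = √(37698.222/8) = 68.6460
CV = 68.6460 / 453.5556 = 0.15135 = 15.135%

15.1%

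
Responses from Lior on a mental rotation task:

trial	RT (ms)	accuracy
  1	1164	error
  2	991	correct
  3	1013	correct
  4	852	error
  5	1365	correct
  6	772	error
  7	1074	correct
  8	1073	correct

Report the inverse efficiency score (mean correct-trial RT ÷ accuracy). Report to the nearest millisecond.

1765 ms

Correct trials (n=5): 991, 1013, 1365, 1074, 1073
Mean correct RT = 5516/5 = 1103.2000 ms
Proportion correct = 5/8
IES = 1103.2000 / (5/8) = 1765.120 ms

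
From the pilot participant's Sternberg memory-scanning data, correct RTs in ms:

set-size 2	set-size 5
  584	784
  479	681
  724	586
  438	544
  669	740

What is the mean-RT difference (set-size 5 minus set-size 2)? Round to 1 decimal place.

88.2 ms

M(set-size 2) = 2894/5 = 578.800
M(set-size 5) = 3335/5 = 667.000
Difference = 667.000 − 578.800 = 88.200 ms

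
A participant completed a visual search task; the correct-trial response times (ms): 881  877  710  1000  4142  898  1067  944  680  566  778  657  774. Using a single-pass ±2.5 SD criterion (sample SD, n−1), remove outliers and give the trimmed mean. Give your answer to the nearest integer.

n = 13, ΣRT = 13974, M = 1074.923
Σ(x−M)² = 10439372.92; s = √(10439372.92/12) = 932.710
Cutoffs: 1074.923 ± 2.5·932.710 → [-1256.9, 3406.7]
Outside: 4142 → excluded.
Retained (n=12): Σ = 9832, mean = 9832/12 = 819.333

819 ms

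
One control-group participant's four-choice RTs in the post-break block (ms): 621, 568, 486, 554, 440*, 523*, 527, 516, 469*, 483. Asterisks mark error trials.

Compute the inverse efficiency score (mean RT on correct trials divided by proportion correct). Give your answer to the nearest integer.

Correct trials (n=7): 621, 568, 486, 554, 527, 516, 483
Mean correct RT = 3755/7 = 536.4286 ms
Proportion correct = 7/10
IES = 536.4286 / (7/10) = 766.327 ms

766 ms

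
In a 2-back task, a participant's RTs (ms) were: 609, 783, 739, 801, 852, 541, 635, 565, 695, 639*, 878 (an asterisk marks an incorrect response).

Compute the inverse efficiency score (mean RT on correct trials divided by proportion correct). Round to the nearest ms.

781 ms

Correct trials (n=10): 609, 783, 739, 801, 852, 541, 635, 565, 695, 878
Mean correct RT = 7098/10 = 709.8000 ms
Proportion correct = 10/11
IES = 709.8000 / (10/11) = 780.780 ms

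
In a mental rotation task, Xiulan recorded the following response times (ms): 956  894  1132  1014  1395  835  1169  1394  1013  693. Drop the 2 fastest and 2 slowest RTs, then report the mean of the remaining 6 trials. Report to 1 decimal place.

1029.7 ms

Sorted: 693, 835, 894, 956, 1013, 1014, 1132, 1169, 1394, 1395
Drop lowest 2 (693, 835) and highest 2 (1394, 1395)
Remaining (n=6): Σ = 6178, mean = 6178/6 = 1029.667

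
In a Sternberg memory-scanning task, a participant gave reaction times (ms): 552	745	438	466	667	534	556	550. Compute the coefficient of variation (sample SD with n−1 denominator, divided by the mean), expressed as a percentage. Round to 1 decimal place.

n = 8, Σ = 4508, M = 563.5000
Σ(x−M)² = 70152.000; s = √(70152.000/7) = 100.1085
CV = 100.1085 / 563.5000 = 0.17765 = 17.765%

17.8%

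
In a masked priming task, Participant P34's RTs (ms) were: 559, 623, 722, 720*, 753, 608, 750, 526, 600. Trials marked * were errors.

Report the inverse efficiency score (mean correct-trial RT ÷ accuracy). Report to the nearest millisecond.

723 ms

Correct trials (n=8): 559, 623, 722, 753, 608, 750, 526, 600
Mean correct RT = 5141/8 = 642.6250 ms
Proportion correct = 8/9
IES = 642.6250 / (8/9) = 722.953 ms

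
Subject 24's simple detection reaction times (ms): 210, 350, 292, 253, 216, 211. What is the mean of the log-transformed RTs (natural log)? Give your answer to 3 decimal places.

ln(RT): 5.3471, 5.8579, 5.6768, 5.5334, 5.3753, 5.3519
Σ ln(RT) = 33.1423
Mean = 33.1423/6 = 5.52372

5.524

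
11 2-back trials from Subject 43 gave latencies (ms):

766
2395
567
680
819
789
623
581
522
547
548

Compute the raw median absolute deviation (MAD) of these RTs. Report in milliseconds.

76 ms

Sorted: 522, 547, 548, 567, 581, 623, 680, 766, 789, 819, 2395 → median = 623
|x − 623|: 143, 1772, 56, 57, 196, 166, 0, 42, 101, 76, 75
Sorted deviations: 0, 42, 56, 57, 75, 76, 101, 143, 166, 196, 1772 → MAD = 76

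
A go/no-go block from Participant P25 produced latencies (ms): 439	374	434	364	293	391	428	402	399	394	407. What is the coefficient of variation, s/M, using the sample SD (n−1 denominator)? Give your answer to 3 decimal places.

0.103

n = 11, Σ = 4325, M = 393.1818
Σ(x−M)² = 16541.636; s = √(16541.636/10) = 40.6714
CV = 40.6714 / 393.1818 = 0.10344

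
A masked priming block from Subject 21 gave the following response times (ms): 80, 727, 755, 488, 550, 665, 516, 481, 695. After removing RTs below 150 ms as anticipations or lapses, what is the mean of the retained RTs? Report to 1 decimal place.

Excluded: 80
Retained (n=8): Σ = 4877
Mean = 4877/8 = 609.6250

609.6 ms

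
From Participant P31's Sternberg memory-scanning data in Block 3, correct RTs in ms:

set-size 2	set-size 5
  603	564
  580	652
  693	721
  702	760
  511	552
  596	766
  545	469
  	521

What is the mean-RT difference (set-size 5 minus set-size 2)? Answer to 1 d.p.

M(set-size 2) = 4230/7 = 604.286
M(set-size 5) = 5005/8 = 625.625
Difference = 625.625 − 604.286 = 21.339 ms

21.3 ms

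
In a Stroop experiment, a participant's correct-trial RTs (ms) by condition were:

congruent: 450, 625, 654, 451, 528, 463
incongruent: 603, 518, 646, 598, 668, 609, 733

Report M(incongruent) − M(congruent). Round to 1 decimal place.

96.5 ms

M(congruent) = 3171/6 = 528.500
M(incongruent) = 4375/7 = 625.000
Difference = 625.000 − 528.500 = 96.500 ms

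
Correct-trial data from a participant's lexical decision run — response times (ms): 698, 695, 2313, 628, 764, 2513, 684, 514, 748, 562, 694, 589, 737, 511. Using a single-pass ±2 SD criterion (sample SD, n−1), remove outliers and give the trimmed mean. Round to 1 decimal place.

652.0 ms

n = 14, ΣRT = 12650, M = 903.571
Σ(x−M)² = 5423515.43; s = √(5423515.43/13) = 645.905
Cutoffs: 903.571 ± 2·645.905 → [-388.2, 2195.4]
Outside: 2313, 2513 → excluded.
Retained (n=12): Σ = 7824, mean = 7824/12 = 652.000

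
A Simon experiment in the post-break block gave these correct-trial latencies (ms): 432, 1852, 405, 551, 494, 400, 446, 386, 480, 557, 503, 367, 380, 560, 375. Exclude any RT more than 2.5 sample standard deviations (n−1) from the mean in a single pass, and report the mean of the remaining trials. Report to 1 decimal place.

452.6 ms

n = 15, ΣRT = 8188, M = 545.867
Σ(x−M)² = 1893517.73; s = √(1893517.73/14) = 367.765
Cutoffs: 545.867 ± 2.5·367.765 → [-373.5, 1465.3]
Outside: 1852 → excluded.
Retained (n=14): Σ = 6336, mean = 6336/14 = 452.571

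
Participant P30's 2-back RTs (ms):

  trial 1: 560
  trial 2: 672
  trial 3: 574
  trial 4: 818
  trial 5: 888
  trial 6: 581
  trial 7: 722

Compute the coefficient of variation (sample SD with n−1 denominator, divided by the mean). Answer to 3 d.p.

0.187

n = 7, Σ = 4815, M = 687.8571
Σ(x−M)² = 99140.857; s = √(99140.857/6) = 128.5437
CV = 128.5437 / 687.8571 = 0.18688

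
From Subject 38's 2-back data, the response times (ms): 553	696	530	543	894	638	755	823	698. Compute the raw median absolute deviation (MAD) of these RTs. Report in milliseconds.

Sorted: 530, 543, 553, 638, 696, 698, 755, 823, 894 → median = 696
|x − 696|: 143, 0, 166, 153, 198, 58, 59, 127, 2
Sorted deviations: 0, 2, 58, 59, 127, 143, 153, 166, 198 → MAD = 127

127 ms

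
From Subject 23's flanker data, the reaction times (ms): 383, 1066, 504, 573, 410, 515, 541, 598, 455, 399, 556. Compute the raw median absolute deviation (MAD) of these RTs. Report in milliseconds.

60 ms

Sorted: 383, 399, 410, 455, 504, 515, 541, 556, 573, 598, 1066 → median = 515
|x − 515|: 132, 551, 11, 58, 105, 0, 26, 83, 60, 116, 41
Sorted deviations: 0, 11, 26, 41, 58, 60, 83, 105, 116, 132, 551 → MAD = 60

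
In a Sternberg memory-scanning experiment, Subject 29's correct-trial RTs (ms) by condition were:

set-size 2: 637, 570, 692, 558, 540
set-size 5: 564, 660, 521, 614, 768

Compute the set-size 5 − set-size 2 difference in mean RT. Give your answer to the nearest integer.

M(set-size 2) = 2997/5 = 599.400
M(set-size 5) = 3127/5 = 625.400
Difference = 625.400 − 599.400 = 26.000 ms

26 ms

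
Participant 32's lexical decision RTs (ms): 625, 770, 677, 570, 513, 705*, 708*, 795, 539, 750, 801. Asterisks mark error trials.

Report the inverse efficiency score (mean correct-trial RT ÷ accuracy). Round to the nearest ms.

820 ms

Correct trials (n=9): 625, 770, 677, 570, 513, 795, 539, 750, 801
Mean correct RT = 6040/9 = 671.1111 ms
Proportion correct = 9/11
IES = 671.1111 / (9/11) = 820.247 ms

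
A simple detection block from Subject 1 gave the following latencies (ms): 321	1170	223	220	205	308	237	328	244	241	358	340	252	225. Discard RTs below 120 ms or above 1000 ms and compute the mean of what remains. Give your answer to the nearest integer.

269 ms

Excluded: 1170
Retained (n=13): Σ = 3502
Mean = 3502/13 = 269.3846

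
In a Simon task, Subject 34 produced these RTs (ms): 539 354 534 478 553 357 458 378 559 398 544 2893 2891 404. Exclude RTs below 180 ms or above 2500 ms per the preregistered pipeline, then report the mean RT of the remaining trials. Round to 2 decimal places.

Excluded: 2891, 2893
Retained (n=12): Σ = 5556
Mean = 5556/12 = 463.0000

463.00 ms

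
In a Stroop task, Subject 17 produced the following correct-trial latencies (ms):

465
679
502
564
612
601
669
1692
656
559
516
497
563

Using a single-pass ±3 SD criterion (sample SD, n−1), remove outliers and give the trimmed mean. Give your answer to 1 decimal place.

573.6 ms

n = 13, ΣRT = 8575, M = 659.615
Σ(x−M)² = 1210385.08; s = √(1210385.08/12) = 317.593
Cutoffs: 659.615 ± 3·317.593 → [-293.2, 1612.4]
Outside: 1692 → excluded.
Retained (n=12): Σ = 6883, mean = 6883/12 = 573.583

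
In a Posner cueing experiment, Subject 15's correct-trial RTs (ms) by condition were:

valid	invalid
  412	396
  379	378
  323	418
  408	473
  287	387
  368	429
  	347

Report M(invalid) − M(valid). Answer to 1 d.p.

M(valid) = 2177/6 = 362.833
M(invalid) = 2828/7 = 404.000
Difference = 404.000 − 362.833 = 41.167 ms

41.2 ms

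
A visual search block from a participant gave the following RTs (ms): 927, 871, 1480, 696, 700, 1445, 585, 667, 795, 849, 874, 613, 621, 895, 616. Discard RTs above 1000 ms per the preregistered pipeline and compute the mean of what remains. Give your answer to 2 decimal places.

746.85 ms

Excluded: 1445, 1480
Retained (n=13): Σ = 9709
Mean = 9709/13 = 746.8462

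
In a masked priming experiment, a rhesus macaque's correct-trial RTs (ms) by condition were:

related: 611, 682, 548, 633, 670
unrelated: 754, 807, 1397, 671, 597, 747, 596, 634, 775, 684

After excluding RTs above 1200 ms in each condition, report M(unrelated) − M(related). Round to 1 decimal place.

unrelated: exclude 1397
M(related) = 3144/5 = 628.800
M(unrelated) = 6265/9 = 696.111
Difference = 696.111 − 628.800 = 67.311 ms

67.3 ms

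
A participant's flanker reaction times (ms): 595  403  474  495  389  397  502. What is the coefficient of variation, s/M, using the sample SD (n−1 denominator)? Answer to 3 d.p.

n = 7, Σ = 3255, M = 465.0000
Σ(x−M)² = 33494.000; s = √(33494.000/6) = 74.7150
CV = 74.7150 / 465.0000 = 0.16068

0.161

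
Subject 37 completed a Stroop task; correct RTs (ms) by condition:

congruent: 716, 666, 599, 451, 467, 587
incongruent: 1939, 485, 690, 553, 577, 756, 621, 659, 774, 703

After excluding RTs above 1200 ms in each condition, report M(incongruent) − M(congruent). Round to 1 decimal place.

incongruent: exclude 1939
M(congruent) = 3486/6 = 581.000
M(incongruent) = 5818/9 = 646.444
Difference = 646.444 − 581.000 = 65.444 ms

65.4 ms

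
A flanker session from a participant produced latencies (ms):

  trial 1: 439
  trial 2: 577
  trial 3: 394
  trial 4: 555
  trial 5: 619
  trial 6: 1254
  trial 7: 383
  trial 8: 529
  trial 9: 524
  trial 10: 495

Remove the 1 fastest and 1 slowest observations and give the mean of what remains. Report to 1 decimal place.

516.5 ms

Sorted: 383, 394, 439, 495, 524, 529, 555, 577, 619, 1254
Drop lowest 1 (383) and highest 1 (1254)
Remaining (n=8): Σ = 4132, mean = 4132/8 = 516.500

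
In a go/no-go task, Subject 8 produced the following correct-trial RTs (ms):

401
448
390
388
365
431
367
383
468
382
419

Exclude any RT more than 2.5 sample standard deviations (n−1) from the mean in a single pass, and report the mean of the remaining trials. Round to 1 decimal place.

n = 11, ΣRT = 4442, M = 403.818
Σ(x−M)² = 11261.64; s = √(11261.64/10) = 33.558
Cutoffs: 403.818 ± 2.5·33.558 → [319.9, 487.7]
No RTs fall outside the cutoffs; all 11 retained. Mean = 4442/11 = 403.818

403.8 ms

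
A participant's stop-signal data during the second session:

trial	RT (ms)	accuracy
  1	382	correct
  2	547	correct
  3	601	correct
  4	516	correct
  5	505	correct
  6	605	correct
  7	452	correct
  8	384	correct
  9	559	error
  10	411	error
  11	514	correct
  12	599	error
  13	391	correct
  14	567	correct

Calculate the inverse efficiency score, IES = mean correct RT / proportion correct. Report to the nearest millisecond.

Correct trials (n=11): 382, 547, 601, 516, 505, 605, 452, 384, 514, 391, 567
Mean correct RT = 5464/11 = 496.7273 ms
Proportion correct = 11/14
IES = 496.7273 / (11/14) = 632.198 ms

632 ms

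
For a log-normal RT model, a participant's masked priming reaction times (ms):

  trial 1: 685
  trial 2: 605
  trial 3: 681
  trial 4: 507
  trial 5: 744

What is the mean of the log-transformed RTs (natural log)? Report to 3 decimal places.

6.460

ln(RT): 6.5294, 6.4052, 6.5236, 6.2285, 6.6120
Σ ln(RT) = 32.2988
Mean = 32.2988/5 = 6.45975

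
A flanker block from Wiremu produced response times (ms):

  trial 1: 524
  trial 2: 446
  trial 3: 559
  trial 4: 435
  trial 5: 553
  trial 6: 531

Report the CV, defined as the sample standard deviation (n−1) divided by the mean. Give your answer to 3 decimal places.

n = 6, Σ = 3048, M = 508.0000
Σ(x−M)² = 14584.000; s = √(14584.000/5) = 54.0074
CV = 54.0074 / 508.0000 = 0.10631

0.106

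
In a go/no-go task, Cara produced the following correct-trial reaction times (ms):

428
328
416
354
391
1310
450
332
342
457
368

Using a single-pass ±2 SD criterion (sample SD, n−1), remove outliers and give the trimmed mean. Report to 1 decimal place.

386.6 ms

n = 11, ΣRT = 5176, M = 470.545
Σ(x−M)² = 796538.73; s = √(796538.73/10) = 282.230
Cutoffs: 470.545 ± 2·282.230 → [-93.9, 1035.0]
Outside: 1310 → excluded.
Retained (n=10): Σ = 3866, mean = 3866/10 = 386.600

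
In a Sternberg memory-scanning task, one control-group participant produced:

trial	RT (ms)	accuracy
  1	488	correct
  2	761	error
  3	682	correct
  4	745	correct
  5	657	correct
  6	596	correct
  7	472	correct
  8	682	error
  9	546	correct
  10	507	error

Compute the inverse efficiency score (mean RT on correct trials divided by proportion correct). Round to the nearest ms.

854 ms

Correct trials (n=7): 488, 682, 745, 657, 596, 472, 546
Mean correct RT = 4186/7 = 598.0000 ms
Proportion correct = 7/10
IES = 598.0000 / (7/10) = 854.286 ms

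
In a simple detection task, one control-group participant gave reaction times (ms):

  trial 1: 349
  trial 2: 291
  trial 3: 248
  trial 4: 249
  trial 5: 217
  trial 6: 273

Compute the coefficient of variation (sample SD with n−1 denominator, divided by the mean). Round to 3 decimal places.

n = 6, Σ = 1627, M = 271.1667
Σ(x−M)² = 10416.833; s = √(10416.833/5) = 45.6439
CV = 45.6439 / 271.1667 = 0.16832

0.168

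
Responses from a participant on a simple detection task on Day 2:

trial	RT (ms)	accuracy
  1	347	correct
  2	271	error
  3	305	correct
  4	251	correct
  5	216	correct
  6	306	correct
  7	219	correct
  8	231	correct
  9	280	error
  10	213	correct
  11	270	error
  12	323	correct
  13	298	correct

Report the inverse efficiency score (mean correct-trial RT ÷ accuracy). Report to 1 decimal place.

352.2 ms

Correct trials (n=10): 347, 305, 251, 216, 306, 219, 231, 213, 323, 298
Mean correct RT = 2709/10 = 270.9000 ms
Proportion correct = 10/13
IES = 270.9000 / (10/13) = 352.170 ms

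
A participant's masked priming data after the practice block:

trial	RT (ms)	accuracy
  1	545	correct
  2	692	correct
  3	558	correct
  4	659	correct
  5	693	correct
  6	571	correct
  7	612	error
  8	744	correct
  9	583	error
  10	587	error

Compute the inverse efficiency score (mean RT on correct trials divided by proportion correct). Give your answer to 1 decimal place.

910.6 ms

Correct trials (n=7): 545, 692, 558, 659, 693, 571, 744
Mean correct RT = 4462/7 = 637.4286 ms
Proportion correct = 7/10
IES = 637.4286 / (7/10) = 910.612 ms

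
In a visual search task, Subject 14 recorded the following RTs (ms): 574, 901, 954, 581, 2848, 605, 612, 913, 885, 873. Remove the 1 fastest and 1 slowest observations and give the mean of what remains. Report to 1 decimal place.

790.5 ms

Sorted: 574, 581, 605, 612, 873, 885, 901, 913, 954, 2848
Drop lowest 1 (574) and highest 1 (2848)
Remaining (n=8): Σ = 6324, mean = 6324/8 = 790.500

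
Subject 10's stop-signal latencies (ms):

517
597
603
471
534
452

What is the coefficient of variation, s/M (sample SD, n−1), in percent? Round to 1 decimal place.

n = 6, Σ = 3174, M = 529.0000
Σ(x−M)² = 19562.000; s = √(19562.000/5) = 62.5492
CV = 62.5492 / 529.0000 = 0.11824 = 11.824%

11.8%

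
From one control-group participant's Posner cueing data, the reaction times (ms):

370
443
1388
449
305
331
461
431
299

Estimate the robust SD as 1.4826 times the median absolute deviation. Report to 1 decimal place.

Sorted: 299, 305, 331, 370, 431, 443, 449, 461, 1388 → median = 431
|x − 431| sorted: 0, 12, 18, 30, 61, 100, 126, 132, 957 → MAD = 61
Robust SD ≈ 1.4826 × 61 = 90.439

90.4 ms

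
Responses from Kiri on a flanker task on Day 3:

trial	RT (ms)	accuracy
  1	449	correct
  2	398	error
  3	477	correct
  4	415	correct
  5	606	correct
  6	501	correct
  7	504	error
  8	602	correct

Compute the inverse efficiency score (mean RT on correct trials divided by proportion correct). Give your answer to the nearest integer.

678 ms

Correct trials (n=6): 449, 477, 415, 606, 501, 602
Mean correct RT = 3050/6 = 508.3333 ms
Proportion correct = 6/8
IES = 508.3333 / (6/8) = 677.778 ms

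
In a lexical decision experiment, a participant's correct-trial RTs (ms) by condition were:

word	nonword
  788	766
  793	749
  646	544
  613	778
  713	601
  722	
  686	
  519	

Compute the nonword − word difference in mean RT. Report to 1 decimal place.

M(word) = 5480/8 = 685.000
M(nonword) = 3438/5 = 687.600
Difference = 687.600 − 685.000 = 2.600 ms

2.6 ms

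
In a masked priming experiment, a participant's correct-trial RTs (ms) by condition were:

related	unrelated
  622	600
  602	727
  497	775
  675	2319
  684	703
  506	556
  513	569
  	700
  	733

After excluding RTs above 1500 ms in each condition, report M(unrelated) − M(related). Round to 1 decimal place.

unrelated: exclude 2319
M(related) = 4099/7 = 585.571
M(unrelated) = 5363/8 = 670.375
Difference = 670.375 − 585.571 = 84.804 ms

84.8 ms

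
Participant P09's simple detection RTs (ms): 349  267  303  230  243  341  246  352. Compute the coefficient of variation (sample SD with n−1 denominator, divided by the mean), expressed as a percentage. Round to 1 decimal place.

n = 8, Σ = 2331, M = 291.3750
Σ(x−M)² = 18353.875; s = √(18353.875/7) = 51.2053
CV = 51.2053 / 291.3750 = 0.17574 = 17.574%

17.6%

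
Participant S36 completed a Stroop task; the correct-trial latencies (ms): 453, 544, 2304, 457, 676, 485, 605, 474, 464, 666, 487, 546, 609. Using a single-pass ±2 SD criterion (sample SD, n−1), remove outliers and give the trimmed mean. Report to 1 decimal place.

538.8 ms

n = 13, ΣRT = 8770, M = 674.615
Σ(x−M)² = 2949953.08; s = √(2949953.08/12) = 495.812
Cutoffs: 674.615 ± 2·495.812 → [-317.0, 1666.2]
Outside: 2304 → excluded.
Retained (n=12): Σ = 6466, mean = 6466/12 = 538.833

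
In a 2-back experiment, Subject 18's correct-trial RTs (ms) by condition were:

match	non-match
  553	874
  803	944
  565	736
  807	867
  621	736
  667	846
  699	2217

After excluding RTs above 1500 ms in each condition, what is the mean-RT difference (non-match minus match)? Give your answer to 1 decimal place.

160.3 ms

non-match: exclude 2217
M(match) = 4715/7 = 673.571
M(non-match) = 5003/6 = 833.833
Difference = 833.833 − 673.571 = 160.262 ms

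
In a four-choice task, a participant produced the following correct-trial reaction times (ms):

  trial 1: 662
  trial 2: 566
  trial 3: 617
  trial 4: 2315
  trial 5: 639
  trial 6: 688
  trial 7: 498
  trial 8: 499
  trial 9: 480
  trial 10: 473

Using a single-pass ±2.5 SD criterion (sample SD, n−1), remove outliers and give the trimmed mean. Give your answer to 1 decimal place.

569.1 ms

n = 10, ΣRT = 7437, M = 743.700
Σ(x−M)² = 2800416.10; s = √(2800416.10/9) = 557.815
Cutoffs: 743.700 ± 2.5·557.815 → [-650.8, 2138.2]
Outside: 2315 → excluded.
Retained (n=9): Σ = 5122, mean = 5122/9 = 569.111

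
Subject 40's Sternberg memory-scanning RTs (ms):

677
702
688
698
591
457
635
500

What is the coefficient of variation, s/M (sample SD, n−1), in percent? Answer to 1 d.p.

n = 8, Σ = 4948, M = 618.5000
Σ(x−M)² = 62698.000; s = √(62698.000/7) = 94.6407
CV = 94.6407 / 618.5000 = 0.15302 = 15.302%

15.3%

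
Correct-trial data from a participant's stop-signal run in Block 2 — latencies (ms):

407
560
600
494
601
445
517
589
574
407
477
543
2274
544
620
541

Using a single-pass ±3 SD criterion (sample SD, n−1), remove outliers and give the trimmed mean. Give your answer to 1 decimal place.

n = 16, ΣRT = 10193, M = 637.062
Σ(x−M)² = 2924738.94; s = √(2924738.94/15) = 441.568
Cutoffs: 637.062 ± 3·441.568 → [-687.6, 1961.8]
Outside: 2274 → excluded.
Retained (n=15): Σ = 7919, mean = 7919/15 = 527.933

527.9 ms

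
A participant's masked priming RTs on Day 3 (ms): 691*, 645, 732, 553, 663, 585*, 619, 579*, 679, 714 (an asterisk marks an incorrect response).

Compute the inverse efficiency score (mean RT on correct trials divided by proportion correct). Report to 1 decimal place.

Correct trials (n=7): 645, 732, 553, 663, 619, 679, 714
Mean correct RT = 4605/7 = 657.8571 ms
Proportion correct = 7/10
IES = 657.8571 / (7/10) = 939.796 ms

939.8 ms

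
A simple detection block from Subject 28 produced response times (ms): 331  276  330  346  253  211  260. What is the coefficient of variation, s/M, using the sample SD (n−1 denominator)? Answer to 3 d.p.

0.175

n = 7, Σ = 2007, M = 286.7143
Σ(x−M)² = 15047.429; s = √(15047.429/6) = 50.0790
CV = 50.0790 / 286.7143 = 0.17467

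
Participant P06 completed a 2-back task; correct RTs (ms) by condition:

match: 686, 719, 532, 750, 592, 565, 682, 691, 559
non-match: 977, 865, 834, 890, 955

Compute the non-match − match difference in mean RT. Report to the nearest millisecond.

262 ms

M(match) = 5776/9 = 641.778
M(non-match) = 4521/5 = 904.200
Difference = 904.200 − 641.778 = 262.422 ms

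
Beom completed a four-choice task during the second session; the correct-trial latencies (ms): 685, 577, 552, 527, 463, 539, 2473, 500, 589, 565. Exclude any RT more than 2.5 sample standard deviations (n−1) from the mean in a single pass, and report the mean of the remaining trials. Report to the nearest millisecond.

555 ms

n = 10, ΣRT = 7470, M = 747.000
Σ(x−M)² = 3341262.00; s = √(3341262.00/9) = 609.304
Cutoffs: 747.000 ± 2.5·609.304 → [-776.3, 2270.3]
Outside: 2473 → excluded.
Retained (n=9): Σ = 4997, mean = 4997/9 = 555.222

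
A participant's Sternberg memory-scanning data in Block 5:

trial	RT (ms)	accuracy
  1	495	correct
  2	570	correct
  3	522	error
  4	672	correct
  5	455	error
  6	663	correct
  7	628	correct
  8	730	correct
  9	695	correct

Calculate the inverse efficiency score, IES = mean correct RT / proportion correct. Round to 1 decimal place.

Correct trials (n=7): 495, 570, 672, 663, 628, 730, 695
Mean correct RT = 4453/7 = 636.1429 ms
Proportion correct = 7/9
IES = 636.1429 / (7/9) = 817.898 ms

817.9 ms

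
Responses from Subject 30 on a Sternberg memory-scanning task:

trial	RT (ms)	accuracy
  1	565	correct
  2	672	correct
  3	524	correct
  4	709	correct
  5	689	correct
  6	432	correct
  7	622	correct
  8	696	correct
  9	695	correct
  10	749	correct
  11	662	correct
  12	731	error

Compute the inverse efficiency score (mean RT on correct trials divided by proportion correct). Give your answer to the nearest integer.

Correct trials (n=11): 565, 672, 524, 709, 689, 432, 622, 696, 695, 749, 662
Mean correct RT = 7015/11 = 637.7273 ms
Proportion correct = 11/12
IES = 637.7273 / (11/12) = 695.702 ms

696 ms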